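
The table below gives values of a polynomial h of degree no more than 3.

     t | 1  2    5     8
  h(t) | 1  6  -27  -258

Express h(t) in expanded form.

h(t) = -t^3 + 4t^2 - 2

Write h(t) = at^3 + bt^2 + ct + d. Substituting each data point gives a linear system:
  a + b + c + d = 1
  8a + 4b + 2c + d = 6
  125a + 25b + 5c + d = -27
  512a + 64b + 8c + d = -258
Solving the system yields a = -1, b = 4, c = 0, d = -2.
So h(t) = -t^3 + 4t^2 - 2.
Check: h(5) = -27. ✓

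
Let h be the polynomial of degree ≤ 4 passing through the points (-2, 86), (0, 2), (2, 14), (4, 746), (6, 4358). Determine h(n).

Using the Lagrange interpolation formula with nodes -2, 0, 2, 4, 6:
  L_0(n) = n(n - 2)(n - 4)(n - 6) / 384
  L_1(n) = (n + 2)(n - 2)(n - 4)(n - 6) / -96
  L_2(n) = (n + 2)n(n - 4)(n - 6) / 64
  L_3(n) = (n + 2)n(n - 2)(n - 6) / -96
  L_4(n) = (n + 2)n(n - 2)(n - 4) / 384
Then h(n) = 86·L_0(n) + 2·L_1(n) + 14·L_2(n) + 746·L_3(n) + 4358·L_4(n).
Expanding and collecting terms gives h(n) = 4n^4 - 3n^3 - 4n^2 - 6n + 2.
Check: h(0) = 2. ✓

h(n) = 4n^4 - 3n^3 - 4n^2 - 6n + 2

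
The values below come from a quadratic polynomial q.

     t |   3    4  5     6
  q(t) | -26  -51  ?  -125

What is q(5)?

On equispaced nodes a degree-2 polynomial has vanishing third forward difference, so
  - q(3) + 3·q(4) - 3·q(5) + q(6) = 0.
Substituting the known values and solving for q(5):
  -3·q(5) = 252
  q(5) = -84.

-84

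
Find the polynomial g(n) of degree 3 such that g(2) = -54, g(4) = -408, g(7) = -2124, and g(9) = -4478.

g(n) = -6n^3 - n^2 - 3n + 4

Using the Lagrange interpolation formula with nodes 2, 4, 7, 9:
  L_0(n) = (n - 4)(n - 7)(n - 9) / -70
  L_1(n) = (n - 2)(n - 7)(n - 9) / 30
  L_2(n) = (n - 2)(n - 4)(n - 9) / -30
  L_3(n) = (n - 2)(n - 4)(n - 7) / 70
Then g(n) = -54·L_0(n) - 408·L_1(n) - 2124·L_2(n) - 4478·L_3(n).
Expanding and collecting terms gives g(n) = -6n^3 - n^2 - 3n + 4.
Check: g(2) = -54. ✓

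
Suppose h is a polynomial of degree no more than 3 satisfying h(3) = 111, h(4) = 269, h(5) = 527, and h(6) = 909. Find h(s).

Write h(s) = as^3 + bs^2 + cs + d. Substituting each data point gives a linear system:
  27a + 9b + 3c + d = 111
  64a + 16b + 4c + d = 269
  125a + 25b + 5c + d = 527
  216a + 36b + 6c + d = 909
Solving the system yields a = 4, b = 2, c = -4, d = -3.
So h(s) = 4s^3 + 2s^2 - 4s - 3.
Check: h(6) = 909. ✓

h(s) = 4s^3 + 2s^2 - 4s - 3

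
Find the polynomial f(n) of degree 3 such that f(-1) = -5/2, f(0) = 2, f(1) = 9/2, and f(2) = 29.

Write f(n) = an^3 + bn^2 + cn + d. Substituting each data point gives a linear system:
  -a + b - c + d = -5/2
  d = 2
  a + b + c + d = 9/2
  8a + 4b + 2c + d = 29
Solving the system yields a = 4, b = -1, c = -1/2, d = 2.
So f(n) = 4n³ - n² - (1/2)n + 2.
Check: f(0) = 2. ✓

f(n) = 4n^3 - n^2 - (1/2)n + 2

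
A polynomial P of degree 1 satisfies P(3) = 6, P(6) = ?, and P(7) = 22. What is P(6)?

18

The 2 known points determine the degree-1 polynomial uniquely.
Write P(t) = at + b. Substituting each data point gives a linear system:
  3a + b = 6
  7a + b = 22
Solving the system yields a = 4, b = -6.
So P(t) = 4t - 6.
Then P(6) = 18.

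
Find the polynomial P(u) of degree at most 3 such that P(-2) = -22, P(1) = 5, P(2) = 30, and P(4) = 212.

Using the Lagrange interpolation formula with nodes -2, 1, 2, 4:
  L_0(u) = (u - 1)(u - 2)(u - 4) / -72
  L_1(u) = (u + 2)(u - 2)(u - 4) / 9
  L_2(u) = (u + 2)(u - 1)(u - 4) / -8
  L_3(u) = (u + 2)(u - 1)(u - 2) / 36
Then P(u) = -22·L_0(u) + 5·L_1(u) + 30·L_2(u) + 212·L_3(u).
Expanding and collecting terms gives P(u) = 3u^3 + u^2 + u.
Check: P(1) = 5. ✓

P(u) = 3u^3 + u^2 + u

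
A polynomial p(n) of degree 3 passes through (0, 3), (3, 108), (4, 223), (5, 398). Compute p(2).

Using the Lagrange interpolation formula with nodes 0, 3, 4, 5:
  L_0(n) = (n - 3)(n - 4)(n - 5) / -60
  L_1(n) = n(n - 4)(n - 5) / 6
  L_2(n) = n(n - 3)(n - 5) / -4
  L_3(n) = n(n - 3)(n - 4) / 10
Then p(n) = 3·L_0(n) + 108·L_1(n) + 223·L_2(n) + 398·L_3(n).
Expanding and collecting terms gives p(n) = 2n^3 + 6n^2 - n + 3.
Evaluating at n = 2: p(2) = 41.

41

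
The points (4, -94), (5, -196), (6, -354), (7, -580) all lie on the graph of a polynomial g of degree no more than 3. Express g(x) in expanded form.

Write g(x) = ax^3 + bx^2 + cx + d. Substituting each data point gives a linear system:
  64a + 16b + 4c + d = -94
  125a + 25b + 5c + d = -196
  216a + 36b + 6c + d = -354
  343a + 49b + 7c + d = -580
Solving the system yields a = -2, b = 2, c = 2, d = -6.
So g(x) = -2x³ + 2x² + 2x - 6.
Check: g(7) = -580. ✓

g(x) = -2x^3 + 2x^2 + 2x - 6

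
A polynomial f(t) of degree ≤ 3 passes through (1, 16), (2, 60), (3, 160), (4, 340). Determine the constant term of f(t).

Write f(t) = at^3 + bt^2 + ct + d. Substituting each data point gives a linear system:
  a + b + c + d = 16
  8a + 4b + 2c + d = 60
  27a + 9b + 3c + d = 160
  64a + 16b + 4c + d = 340
Solving the system yields a = 4, b = 4, c = 4, d = 4.
So f(t) = 4t³ + 4t² + 4t + 4.
The constant term is 4.

4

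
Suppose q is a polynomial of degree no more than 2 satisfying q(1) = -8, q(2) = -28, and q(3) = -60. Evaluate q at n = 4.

-104

Forward differences of the values at n = 1, 2, 3:
  q  : -8  -28  -60
  Δ  : -20  -32
  Δ^2: -12
The second differences are constant, confirming degree 2.
Interpolating (Newton forward form) and evaluating at n = 4 gives q(4) = -104.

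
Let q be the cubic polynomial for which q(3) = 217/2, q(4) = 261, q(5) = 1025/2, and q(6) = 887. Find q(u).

q(u) = 4u^3 + (3/2)u^2 - 6u + 5

Write q(u) = au^3 + bu^2 + cu + d. Substituting each data point gives a linear system:
  27a + 9b + 3c + d = 217/2
  64a + 16b + 4c + d = 261
  125a + 25b + 5c + d = 1025/2
  216a + 36b + 6c + d = 887
Solving the system yields a = 4, b = 3/2, c = -6, d = 5.
So q(u) = 4u³ + (3/2)u² - 6u + 5.
Check: q(5) = 1025/2. ✓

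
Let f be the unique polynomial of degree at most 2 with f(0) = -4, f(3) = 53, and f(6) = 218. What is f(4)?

Forward differences of the values at s = 0, 3, 6:
  f  : -4  53  218
  Δ  : 57  165
  Δ^2: 108
The second differences are constant, confirming degree 2.
Interpolating (Newton forward form) and evaluating at s = 4 gives f(4) = 96.

96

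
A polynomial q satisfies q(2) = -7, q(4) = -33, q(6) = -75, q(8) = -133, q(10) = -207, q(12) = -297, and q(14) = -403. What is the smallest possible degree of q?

2

Forward differences of the values at n = 2, 4, 6, 8, 10, 12, 14:
  q  : -7  -33  -75  -133  -207  -297  -403
  Δ  : -26  -42  -58  -74  -90  -106
  Δ^2: -16  -16  -16  -16  -16
  Δ^3: 0  0  0  0
  Δ^4: 0  0  0
  Δ^5: 0  0
  Δ^6: 0
The second differences are constant (-16) and nonzero, while all higher differences vanish, so the minimal degree is 2.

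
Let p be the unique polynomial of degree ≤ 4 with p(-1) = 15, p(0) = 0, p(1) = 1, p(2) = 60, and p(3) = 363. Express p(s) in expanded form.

Write p(s) = as^4 + bs^3 + cs^2 + ds + e. Substituting each data point gives a linear system:
  a - b + c - d + e = 15
  e = 0
  a + b + c + d + e = 1
  16a + 8b + 4c + 2d + e = 60
  81a + 27b + 9c + 3d + e = 363
Solving the system yields a = 6, b = -5, c = 2, d = -2, e = 0.
So p(s) = 6s^4 - 5s^3 + 2s^2 - 2s.
Check: p(2) = 60. ✓

p(s) = 6s^4 - 5s^3 + 2s^2 - 2s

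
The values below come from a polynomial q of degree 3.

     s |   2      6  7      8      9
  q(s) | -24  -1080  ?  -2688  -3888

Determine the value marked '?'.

-1764

The 4 known points determine the degree-3 polynomial uniquely.
Write q(s) = as^3 + bs^2 + cs + d. Substituting each data point gives a linear system:
  8a + 4b + 2c + d = -24
  216a + 36b + 6c + d = -1080
  512a + 64b + 8c + d = -2688
  729a + 81b + 9c + d = -3888
Solving the system yields a = -6, b = 6, c = 0, d = 0.
So q(s) = -6s^3 + 6s^2.
Then q(7) = -1764.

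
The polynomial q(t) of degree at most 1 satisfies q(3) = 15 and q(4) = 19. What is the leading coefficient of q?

4

Write q(t) = at + b. Substituting each data point gives a linear system:
  3a + b = 15
  4a + b = 19
Solving the system yields a = 4, b = 3.
So q(t) = 4t + 3.
The leading coefficient is 4.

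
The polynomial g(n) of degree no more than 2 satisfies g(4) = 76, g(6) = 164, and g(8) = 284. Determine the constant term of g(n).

-4

Write g(n) = an^2 + bn + c. Substituting each data point gives a linear system:
  16a + 4b + c = 76
  36a + 6b + c = 164
  64a + 8b + c = 284
Solving the system yields a = 4, b = 4, c = -4.
So g(n) = 4n² + 4n - 4.
The constant term is -4.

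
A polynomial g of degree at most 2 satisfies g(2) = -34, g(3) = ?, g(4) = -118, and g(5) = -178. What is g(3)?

-70

The 3 known points determine the degree-2 polynomial uniquely.
Write g(x) = ax^2 + bx + c. Substituting each data point gives a linear system:
  4a + 2b + c = -34
  16a + 4b + c = -118
  25a + 5b + c = -178
Solving the system yields a = -6, b = -6, c = 2.
So g(x) = -6x² - 6x + 2.
Then g(3) = -70.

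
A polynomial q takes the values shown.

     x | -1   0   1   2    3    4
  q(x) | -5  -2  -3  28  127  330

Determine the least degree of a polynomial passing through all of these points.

3

Forward differences of the values at x = -1, 0, 1, 2, 3, 4:
  q  : -5  -2  -3  28  127  330
  Δ  : 3  -1  31  99  203
  Δ^2: -4  32  68  104
  Δ^3: 36  36  36
  Δ^4: 0  0
  Δ^5: 0
The third differences are constant (36) and nonzero, while all higher differences vanish, so the minimal degree is 3.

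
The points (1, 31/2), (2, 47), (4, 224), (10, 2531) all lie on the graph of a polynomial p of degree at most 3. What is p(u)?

Using the Lagrange interpolation formula with nodes 1, 2, 4, 10:
  L_0(u) = (u - 2)(u - 4)(u - 10) / -27
  L_1(u) = (u - 1)(u - 4)(u - 10) / 16
  L_2(u) = (u - 1)(u - 2)(u - 10) / -36
  L_3(u) = (u - 1)(u - 2)(u - 4) / 432
Then p(u) = 31/2·L_0(u) + 47·L_1(u) + 224·L_2(u) + 2531·L_3(u).
Expanding and collecting terms gives p(u) = 2u³ + 5u² + (5/2)u + 6.
Check: p(4) = 224. ✓

p(u) = 2u^3 + 5u^2 + (5/2)u + 6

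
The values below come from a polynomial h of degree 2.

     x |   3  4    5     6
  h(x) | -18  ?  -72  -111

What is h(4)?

-41

The 3 known points determine the degree-2 polynomial uniquely.
Write h(x) = ax^2 + bx + c. Substituting each data point gives a linear system:
  9a + 3b + c = -18
  25a + 5b + c = -72
  36a + 6b + c = -111
Solving the system yields a = -4, b = 5, c = 3.
So h(x) = -4x² + 5x + 3.
Then h(4) = -41.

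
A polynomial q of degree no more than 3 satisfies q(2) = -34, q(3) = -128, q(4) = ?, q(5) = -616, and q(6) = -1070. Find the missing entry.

-312

The 4 known points determine the degree-3 polynomial uniquely.
Write q(t) = at^3 + bt^2 + ct + d. Substituting each data point gives a linear system:
  8a + 4b + 2c + d = -34
  27a + 9b + 3c + d = -128
  125a + 25b + 5c + d = -616
  216a + 36b + 6c + d = -1070
Solving the system yields a = -5, b = 0, c = 1, d = 4.
So q(t) = -5t^3 + t + 4.
Then q(4) = -312.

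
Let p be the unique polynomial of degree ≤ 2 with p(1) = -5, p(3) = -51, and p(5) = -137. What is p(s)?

Write p(s) = as^2 + bs + c. Substituting each data point gives a linear system:
  a + b + c = -5
  9a + 3b + c = -51
  25a + 5b + c = -137
Solving the system yields a = -5, b = -3, c = 3.
So p(s) = -5s² - 3s + 3.
Check: p(1) = -5. ✓

p(s) = -5s^2 - 3s + 3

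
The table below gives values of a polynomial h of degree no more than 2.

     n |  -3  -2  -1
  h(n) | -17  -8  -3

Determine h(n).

h(n) = -2n^2 - n - 2

Write h(n) = an^2 + bn + c. Substituting each data point gives a linear system:
  9a - 3b + c = -17
  4a - 2b + c = -8
  a - b + c = -3
Solving the system yields a = -2, b = -1, c = -2.
So h(n) = -2n² - n - 2.
Check: h(-2) = -8. ✓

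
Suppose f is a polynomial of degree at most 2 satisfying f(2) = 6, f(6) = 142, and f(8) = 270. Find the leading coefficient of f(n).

Write f(n) = an^2 + bn + c. Substituting each data point gives a linear system:
  4a + 2b + c = 6
  36a + 6b + c = 142
  64a + 8b + c = 270
Solving the system yields a = 5, b = -6, c = -2.
So f(n) = 5n^2 - 6n - 2.
The leading coefficient is 5.

5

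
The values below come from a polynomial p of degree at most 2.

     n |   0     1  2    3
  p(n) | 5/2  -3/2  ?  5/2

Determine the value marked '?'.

The 3 known points determine the degree-2 polynomial uniquely.
Write p(n) = an^2 + bn + c. Substituting each data point gives a linear system:
  c = 5/2
  a + b + c = -3/2
  9a + 3b + c = 5/2
Solving the system yields a = 2, b = -6, c = 5/2.
So p(n) = 2n^2 - 6n + 5/2.
Then p(2) = -3/2.

-3/2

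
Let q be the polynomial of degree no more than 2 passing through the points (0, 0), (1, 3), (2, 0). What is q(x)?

Write q(x) = ax^2 + bx + c. Substituting each data point gives a linear system:
  c = 0
  a + b + c = 3
  4a + 2b + c = 0
Solving the system yields a = -3, b = 6, c = 0.
So q(x) = -3x^2 + 6x.
Check: q(2) = 0. ✓

q(x) = -3x^2 + 6x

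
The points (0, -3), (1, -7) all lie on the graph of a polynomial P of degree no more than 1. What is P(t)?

P(t) = -4t - 3

Using the Lagrange interpolation formula with nodes 0, 1:
  L_0(t) = (t - 1) / -1
  L_1(t) = t / 1
Then P(t) = -3·L_0(t) - 7·L_1(t).
Expanding and collecting terms gives P(t) = -4t - 3.
Check: P(0) = -3. ✓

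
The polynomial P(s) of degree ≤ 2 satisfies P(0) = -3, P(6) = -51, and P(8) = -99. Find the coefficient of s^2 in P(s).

-2

Write P(s) = as^2 + bs + c. Substituting each data point gives a linear system:
  c = -3
  36a + 6b + c = -51
  64a + 8b + c = -99
Solving the system yields a = -2, b = 4, c = -3.
So P(s) = -2s² + 4s - 3.
The leading coefficient is -2.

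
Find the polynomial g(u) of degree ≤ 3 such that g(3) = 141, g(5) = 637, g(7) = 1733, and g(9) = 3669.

g(u) = 5u^3 + 3u - 3

Write g(u) = au^3 + bu^2 + cu + d. Substituting each data point gives a linear system:
  27a + 9b + 3c + d = 141
  125a + 25b + 5c + d = 637
  343a + 49b + 7c + d = 1733
  729a + 81b + 9c + d = 3669
Solving the system yields a = 5, b = 0, c = 3, d = -3.
So g(u) = 5u³ + 3u - 3.
Check: g(7) = 1733. ✓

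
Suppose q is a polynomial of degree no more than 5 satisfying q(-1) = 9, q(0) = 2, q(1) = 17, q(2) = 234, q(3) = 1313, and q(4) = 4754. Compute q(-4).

Using the Lagrange interpolation formula with nodes -1, 0, 1, 2, 3, 4:
  L_0(n) = n(n - 1)(n - 2)(n - 3)(n - 4) / -120
  L_1(n) = (n + 1)(n - 1)(n - 2)(n - 3)(n - 4) / 24
  L_2(n) = (n + 1)n(n - 2)(n - 3)(n - 4) / -12
  L_3(n) = (n + 1)n(n - 1)(n - 3)(n - 4) / 12
  L_4(n) = (n + 1)n(n - 1)(n - 2)(n - 4) / -24
  L_5(n) = (n + 1)n(n - 1)(n - 2)(n - 3) / 120
Then q(n) = 9·L_0(n) + 2·L_1(n) + 17·L_2(n) + 234·L_3(n) + 1313·L_4(n) + 4754·L_5(n).
Expanding and collecting terms gives q(n) = 3n^5 + 5n^4 + 5n^3 + 6n^2 - 4n + 2.
Evaluating at n = -4: q(-4) = -1998.

-1998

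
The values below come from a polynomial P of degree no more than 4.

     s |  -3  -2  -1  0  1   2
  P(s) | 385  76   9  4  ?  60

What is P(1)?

1

On equispaced nodes a degree-4 polynomial has vanishing fifth forward difference, so
  - P(-3) + 5·P(-2) - 10·P(-1) + 10·P(0) - 5·P(1) + P(2) = 0.
Substituting the known values and solving for P(1):
  -5·P(1) = -5
  P(1) = 1.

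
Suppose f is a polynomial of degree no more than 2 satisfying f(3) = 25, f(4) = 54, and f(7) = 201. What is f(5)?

93

Write f(s) = as^2 + bs + c. Substituting each data point gives a linear system:
  9a + 3b + c = 25
  16a + 4b + c = 54
  49a + 7b + c = 201
Solving the system yields a = 5, b = -6, c = -2.
So f(s) = 5s^2 - 6s - 2.
Then f(5) = 93.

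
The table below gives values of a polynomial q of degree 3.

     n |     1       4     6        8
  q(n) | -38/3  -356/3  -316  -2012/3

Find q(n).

Using the Lagrange interpolation formula with nodes 1, 4, 6, 8:
  L_0(n) = (n - 4)(n - 6)(n - 8) / -105
  L_1(n) = (n - 1)(n - 6)(n - 8) / 24
  L_2(n) = (n - 1)(n - 4)(n - 8) / -20
  L_3(n) = (n - 1)(n - 4)(n - 6) / 56
Then q(n) = -38/3·L_0(n) - 356/3·L_1(n) - 316·L_2(n) - 2012/3·L_3(n).
Expanding and collecting terms gives q(n) = -n^3 - (5/3)n^2 - 6n - 4.
Check: q(1) = -38/3. ✓

q(n) = -n^3 - (5/3)n^2 - 6n - 4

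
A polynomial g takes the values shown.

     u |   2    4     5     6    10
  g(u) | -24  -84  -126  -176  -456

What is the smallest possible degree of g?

Divided differences on the nodes 2, 4, 5, 6, 10:
  order 0: -24  -84  -126  -176  -456
  order 1: -30  -42  -50  -70
  order 2: -4  -4  -4
  order 3: 0  0
  order 4: 0
The order-2 divided differences are all -4 (nonzero) and every higher order vanishes, so the data lies on a polynomial of degree exactly 2.

2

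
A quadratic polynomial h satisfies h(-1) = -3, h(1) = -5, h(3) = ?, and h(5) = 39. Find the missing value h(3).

9

On equispaced nodes a degree-2 polynomial has vanishing third forward difference, so
  - h(-1) + 3·h(1) - 3·h(3) + h(5) = 0.
Substituting the known values and solving for h(3):
  -3·h(3) = -27
  h(3) = 9.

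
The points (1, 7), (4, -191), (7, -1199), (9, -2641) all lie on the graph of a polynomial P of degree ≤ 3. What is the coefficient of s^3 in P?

Write P(s) = as^3 + bs^2 + cs + d. Substituting each data point gives a linear system:
  a + b + c + d = 7
  64a + 16b + 4c + d = -191
  343a + 49b + 7c + d = -1199
  729a + 81b + 9c + d = -2641
Solving the system yields a = -4, b = 3, c = 3, d = 5.
So P(s) = -4s³ + 3s² + 3s + 5.
The leading coefficient is -4.

-4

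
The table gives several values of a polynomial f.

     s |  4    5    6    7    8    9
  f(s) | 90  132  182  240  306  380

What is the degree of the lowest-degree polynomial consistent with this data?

2

Forward differences of the values at s = 4, 5, 6, 7, 8, 9:
  f  : 90  132  182  240  306  380
  Δ  : 42  50  58  66  74
  Δ^2: 8  8  8  8
  Δ^3: 0  0  0
  Δ^4: 0  0
  Δ^5: 0
The second differences are constant (8) and nonzero, while all higher differences vanish, so the minimal degree is 2.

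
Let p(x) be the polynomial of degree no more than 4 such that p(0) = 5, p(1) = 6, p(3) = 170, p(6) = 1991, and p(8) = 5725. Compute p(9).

8870

Write p(x) = ax^4 + bx^3 + cx^2 + dx + e. Substituting each data point gives a linear system:
  e = 5
  a + b + c + d + e = 6
  81a + 27b + 9c + 3d + e = 170
  1296a + 216b + 36c + 6d + e = 1991
  4096a + 512b + 64c + 8d + e = 5725
Solving the system yields a = 1, b = 3, c = 2, d = -5, e = 5.
So p(x) = x^4 + 3x^3 + 2x^2 - 5x + 5.
Then p(9) = 8870.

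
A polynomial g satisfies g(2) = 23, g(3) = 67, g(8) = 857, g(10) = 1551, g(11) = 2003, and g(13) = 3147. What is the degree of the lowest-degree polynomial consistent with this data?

Divided differences on the nodes 2, 3, 8, 10, 11, 13:
  order 0: 23  67  857  1551  2003  3147
  order 1: 44  158  347  452  572
  order 2: 19  27  35  40
  order 3: 1  1  1
  order 4: 0  0
  order 5: 0
The order-3 divided differences are all 1 (nonzero) and every higher order vanishes, so the data lies on a polynomial of degree exactly 3.

3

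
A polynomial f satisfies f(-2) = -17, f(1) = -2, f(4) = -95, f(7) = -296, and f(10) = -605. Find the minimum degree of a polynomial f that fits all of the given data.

2

Forward differences of the values at x = -2, 1, 4, 7, 10:
  f  : -17  -2  -95  -296  -605
  Δ  : 15  -93  -201  -309
  Δ^2: -108  -108  -108
  Δ^3: 0  0
  Δ^4: 0
The second differences are constant (-108) and nonzero, while all higher differences vanish, so the minimal degree is 2.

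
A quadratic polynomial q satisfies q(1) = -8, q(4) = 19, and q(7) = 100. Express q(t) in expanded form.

Using the Lagrange interpolation formula with nodes 1, 4, 7:
  L_0(t) = (t - 4)(t - 7) / 18
  L_1(t) = (t - 1)(t - 7) / -9
  L_2(t) = (t - 1)(t - 4) / 18
Then q(t) = -8·L_0(t) + 19·L_1(t) + 100·L_2(t).
Expanding and collecting terms gives q(t) = 3t^2 - 6t - 5.
Check: q(7) = 100. ✓

q(t) = 3t^2 - 6t - 5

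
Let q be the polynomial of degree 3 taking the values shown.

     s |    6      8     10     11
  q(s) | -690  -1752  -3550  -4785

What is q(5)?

Using the Lagrange interpolation formula with nodes 6, 8, 10, 11:
  L_0(s) = (s - 8)(s - 10)(s - 11) / -40
  L_1(s) = (s - 6)(s - 10)(s - 11) / 12
  L_2(s) = (s - 6)(s - 8)(s - 11) / -8
  L_3(s) = (s - 6)(s - 8)(s - 10) / 15
Then q(s) = -690·L_0(s) - 1752·L_1(s) - 3550·L_2(s) - 4785·L_3(s).
Expanding and collecting terms gives q(s) = -4s^3 + 4s^2 + 5s.
Evaluating at s = 5: q(5) = -375.

-375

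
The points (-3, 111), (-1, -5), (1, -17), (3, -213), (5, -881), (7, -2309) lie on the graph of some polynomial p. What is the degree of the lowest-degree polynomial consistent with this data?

Forward differences of the values at t = -3, -1, 1, 3, 5, 7:
  p  : 111  -5  -17  -213  -881  -2309
  Δ  : -116  -12  -196  -668  -1428
  Δ^2: 104  -184  -472  -760
  Δ^3: -288  -288  -288
  Δ^4: 0  0
  Δ^5: 0
The third differences are constant (-288) and nonzero, while all higher differences vanish, so the minimal degree is 3.

3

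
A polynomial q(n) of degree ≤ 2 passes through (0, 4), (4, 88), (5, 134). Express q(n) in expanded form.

q(n) = 5n^2 + n + 4

Write q(n) = an^2 + bn + c. Substituting each data point gives a linear system:
  c = 4
  16a + 4b + c = 88
  25a + 5b + c = 134
Solving the system yields a = 5, b = 1, c = 4.
So q(n) = 5n² + n + 4.
Check: q(5) = 134. ✓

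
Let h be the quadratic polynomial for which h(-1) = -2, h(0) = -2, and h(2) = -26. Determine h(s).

h(s) = -4s^2 - 4s - 2

Using the Lagrange interpolation formula with nodes -1, 0, 2:
  L_0(s) = s(s - 2) / 3
  L_1(s) = (s + 1)(s - 2) / -2
  L_2(s) = (s + 1)s / 6
Then h(s) = -2·L_0(s) - 2·L_1(s) - 26·L_2(s).
Expanding and collecting terms gives h(s) = -4s^2 - 4s - 2.
Check: h(-1) = -2. ✓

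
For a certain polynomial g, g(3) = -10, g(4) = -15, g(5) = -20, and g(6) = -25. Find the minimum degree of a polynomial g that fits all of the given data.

1

Forward differences of the values at u = 3, 4, 5, 6:
  g  : -10  -15  -20  -25
  Δ  : -5  -5  -5
  Δ^2: 0  0
  Δ^3: 0
The first differences are constant (-5) and nonzero, while all higher differences vanish, so the minimal degree is 1.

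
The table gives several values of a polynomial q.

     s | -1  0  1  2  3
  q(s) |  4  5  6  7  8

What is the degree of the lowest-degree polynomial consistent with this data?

1

Forward differences of the values at s = -1, 0, 1, 2, 3:
  q  : 4  5  6  7  8
  Δ  : 1  1  1  1
  Δ^2: 0  0  0
  Δ^3: 0  0
  Δ^4: 0
The first differences are constant (1) and nonzero, while all higher differences vanish, so the minimal degree is 1.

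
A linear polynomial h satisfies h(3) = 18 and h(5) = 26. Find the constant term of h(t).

6

Write h(t) = at + b. Substituting each data point gives a linear system:
  3a + b = 18
  5a + b = 26
Solving the system yields a = 4, b = 6.
So h(t) = 4t + 6.
The constant term is 6.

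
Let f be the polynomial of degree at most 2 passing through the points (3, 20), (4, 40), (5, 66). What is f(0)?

-4

Write f(u) = au^2 + bu + c. Substituting each data point gives a linear system:
  9a + 3b + c = 20
  16a + 4b + c = 40
  25a + 5b + c = 66
Solving the system yields a = 3, b = -1, c = -4.
So f(u) = 3u^2 - u - 4.
Then f(0) = -4.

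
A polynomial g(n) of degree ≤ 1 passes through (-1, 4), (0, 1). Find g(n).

g(n) = -3n + 1

Write g(n) = an + b. Substituting each data point gives a linear system:
  -a + b = 4
  b = 1
Solving the system yields a = -3, b = 1.
So g(n) = -3n + 1.
Check: g(0) = 1. ✓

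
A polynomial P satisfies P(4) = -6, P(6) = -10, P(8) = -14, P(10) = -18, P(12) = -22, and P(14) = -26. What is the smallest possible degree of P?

1

Forward differences of the values at n = 4, 6, 8, 10, 12, 14:
  P  : -6  -10  -14  -18  -22  -26
  Δ  : -4  -4  -4  -4  -4
  Δ^2: 0  0  0  0
  Δ^3: 0  0  0
  Δ^4: 0  0
  Δ^5: 0
The first differences are constant (-4) and nonzero, while all higher differences vanish, so the minimal degree is 1.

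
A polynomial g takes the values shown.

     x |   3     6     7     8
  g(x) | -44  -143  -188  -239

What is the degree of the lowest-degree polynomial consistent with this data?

2

Divided differences on the nodes 3, 6, 7, 8:
  order 0: -44  -143  -188  -239
  order 1: -33  -45  -51
  order 2: -3  -3
  order 3: 0
The order-2 divided differences are all -3 (nonzero) and every higher order vanishes, so the data lies on a polynomial of degree exactly 2.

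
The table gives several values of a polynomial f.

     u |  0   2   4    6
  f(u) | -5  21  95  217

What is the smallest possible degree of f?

Forward differences of the values at u = 0, 2, 4, 6:
  f  : -5  21  95  217
  Δ  : 26  74  122
  Δ^2: 48  48
  Δ^3: 0
The second differences are constant (48) and nonzero, while all higher differences vanish, so the minimal degree is 2.

2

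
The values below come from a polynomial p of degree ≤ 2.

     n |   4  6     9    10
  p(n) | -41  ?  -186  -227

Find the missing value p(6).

The 3 known points determine the degree-2 polynomial uniquely.
Write p(n) = an^2 + bn + c. Substituting each data point gives a linear system:
  16a + 4b + c = -41
  81a + 9b + c = -186
  100a + 10b + c = -227
Solving the system yields a = -2, b = -3, c = 3.
So p(n) = -2n^2 - 3n + 3.
Then p(6) = -87.

-87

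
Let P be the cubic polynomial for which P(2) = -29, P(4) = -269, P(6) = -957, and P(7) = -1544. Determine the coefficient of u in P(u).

Write P(u) = au^3 + bu^2 + cu + d. Substituting each data point gives a linear system:
  8a + 4b + 2c + d = -29
  64a + 16b + 4c + d = -269
  216a + 36b + 6c + d = -957
  343a + 49b + 7c + d = -1544
Solving the system yields a = -5, b = 4, c = -4, d = 3.
So P(u) = -5u^3 + 4u^2 - 4u + 3.
The coefficient of u is -4.

-4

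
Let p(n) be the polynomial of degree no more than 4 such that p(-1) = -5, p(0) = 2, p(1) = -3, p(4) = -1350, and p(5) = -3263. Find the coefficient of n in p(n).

Write p(n) = an^4 + bn^3 + cn^2 + dn + e. Substituting each data point gives a linear system:
  a - b + c - d + e = -5
  e = 2
  a + b + c + d + e = -3
  256a + 64b + 16c + 4d + e = -1350
  625a + 125b + 25c + 5d + e = -3263
Solving the system yields a = -5, b = -1, c = -1, d = 2, e = 2.
So p(n) = -5n^4 - n^3 - n^2 + 2n + 2.
The coefficient of n is 2.

2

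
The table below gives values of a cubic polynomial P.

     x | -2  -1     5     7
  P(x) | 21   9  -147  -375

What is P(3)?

Using the Lagrange interpolation formula with nodes -2, -1, 5, 7:
  L_0(x) = (x + 1)(x - 5)(x - 7) / -63
  L_1(x) = (x + 2)(x - 5)(x - 7) / 48
  L_2(x) = (x + 2)(x + 1)(x - 7) / -84
  L_3(x) = (x + 2)(x + 1)(x - 5) / 144
Then P(x) = 21·L_0(x) + 9·L_1(x) - 147·L_2(x) - 375·L_3(x).
Expanding and collecting terms gives P(x) = -x³ - 5x + 3.
Evaluating at x = 3: P(3) = -39.

-39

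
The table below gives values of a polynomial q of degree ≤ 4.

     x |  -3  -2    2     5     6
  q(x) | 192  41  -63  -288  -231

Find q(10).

3377

Using the Lagrange interpolation formula with nodes -3, -2, 2, 5, 6:
  L_0(x) = (x + 2)(x - 2)(x - 5)(x - 6) / 360
  L_1(x) = (x + 3)(x - 2)(x - 5)(x - 6) / -224
  L_2(x) = (x + 3)(x + 2)(x - 5)(x - 6) / 240
  L_3(x) = (x + 3)(x + 2)(x - 2)(x - 6) / -168
  L_4(x) = (x + 3)(x + 2)(x - 2)(x - 5) / 288
Then q(x) = 192·L_0(x) + 41·L_1(x) - 63·L_2(x) - 288·L_3(x) - 231·L_4(x).
Expanding and collecting terms gives q(x) = x^4 - 6x^3 - 6x^2 - 2x - 3.
Evaluating at x = 10: q(10) = 3377.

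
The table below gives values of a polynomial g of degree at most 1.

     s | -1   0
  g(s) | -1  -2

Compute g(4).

-6

Using the Lagrange interpolation formula with nodes -1, 0:
  L_0(s) = s / -1
  L_1(s) = (s + 1) / 1
Then g(s) = -1·L_0(s) - 2·L_1(s).
Expanding and collecting terms gives g(s) = -s - 2.
Evaluating at s = 4: g(4) = -6.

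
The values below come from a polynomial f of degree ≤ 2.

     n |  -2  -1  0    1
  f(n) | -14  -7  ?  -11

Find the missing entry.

The 3 known points determine the degree-2 polynomial uniquely.
Write f(n) = an^2 + bn + c. Substituting each data point gives a linear system:
  4a - 2b + c = -14
  a - b + c = -7
  a + b + c = -11
Solving the system yields a = -3, b = -2, c = -6.
So f(n) = -3n^2 - 2n - 6.
Then f(0) = -6.

-6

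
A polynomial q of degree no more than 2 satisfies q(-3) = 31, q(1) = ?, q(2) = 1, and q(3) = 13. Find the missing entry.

-5

The 3 known points determine the degree-2 polynomial uniquely.
Write q(u) = au^2 + bu + c. Substituting each data point gives a linear system:
  9a - 3b + c = 31
  4a + 2b + c = 1
  9a + 3b + c = 13
Solving the system yields a = 3, b = -3, c = -5.
So q(u) = 3u² - 3u - 5.
Then q(1) = -5.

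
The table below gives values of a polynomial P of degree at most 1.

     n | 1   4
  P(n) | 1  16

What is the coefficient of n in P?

Write P(n) = an + b. Substituting each data point gives a linear system:
  a + b = 1
  4a + b = 16
Solving the system yields a = 5, b = -4.
So P(n) = 5n - 4.
The leading coefficient is 5.

5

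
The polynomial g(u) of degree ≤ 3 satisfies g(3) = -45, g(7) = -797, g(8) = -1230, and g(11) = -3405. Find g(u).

g(u) = -3u^3 + 5u^2 - u - 6

Write g(u) = au^3 + bu^2 + cu + d. Substituting each data point gives a linear system:
  27a + 9b + 3c + d = -45
  343a + 49b + 7c + d = -797
  512a + 64b + 8c + d = -1230
  1331a + 121b + 11c + d = -3405
Solving the system yields a = -3, b = 5, c = -1, d = -6.
So g(u) = -3u^3 + 5u^2 - u - 6.
Check: g(8) = -1230. ✓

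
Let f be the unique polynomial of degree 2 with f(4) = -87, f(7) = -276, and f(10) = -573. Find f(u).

Write f(u) = au^2 + bu + c. Substituting each data point gives a linear system:
  16a + 4b + c = -87
  49a + 7b + c = -276
  100a + 10b + c = -573
Solving the system yields a = -6, b = 3, c = -3.
So f(u) = -6u² + 3u - 3.
Check: f(4) = -87. ✓

f(u) = -6u^2 + 3u - 3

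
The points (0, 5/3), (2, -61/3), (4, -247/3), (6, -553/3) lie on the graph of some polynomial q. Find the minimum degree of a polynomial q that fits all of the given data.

Forward differences of the values at x = 0, 2, 4, 6:
  q  : 5/3  -61/3  -247/3  -553/3
  Δ  : -22  -62  -102
  Δ^2: -40  -40
  Δ^3: 0
The second differences are constant (-40) and nonzero, while all higher differences vanish, so the minimal degree is 2.

2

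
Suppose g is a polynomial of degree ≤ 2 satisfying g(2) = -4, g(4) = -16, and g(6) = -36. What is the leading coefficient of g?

Write g(t) = at^2 + bt + c. Substituting each data point gives a linear system:
  4a + 2b + c = -4
  16a + 4b + c = -16
  36a + 6b + c = -36
Solving the system yields a = -1, b = 0, c = 0.
So g(t) = -t^2.
The leading coefficient is -1.

-1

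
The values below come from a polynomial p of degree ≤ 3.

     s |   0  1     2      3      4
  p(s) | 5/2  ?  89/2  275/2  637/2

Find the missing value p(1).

19/2

The 4 known points determine the degree-3 polynomial uniquely.
Write p(s) = as^3 + bs^2 + cs + d. Substituting each data point gives a linear system:
  d = 5/2
  8a + 4b + 2c + d = 89/2
  27a + 9b + 3c + d = 275/2
  64a + 16b + 4c + d = 637/2
Solving the system yields a = 5, b = -1, c = 3, d = 5/2.
So p(s) = 5s^3 - s^2 + 3s + 5/2.
Then p(1) = 19/2.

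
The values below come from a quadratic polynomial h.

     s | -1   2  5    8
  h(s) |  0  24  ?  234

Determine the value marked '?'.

102

On equispaced nodes a degree-2 polynomial has vanishing third forward difference, so
  - h(-1) + 3·h(2) - 3·h(5) + h(8) = 0.
Substituting the known values and solving for h(5):
  -3·h(5) = -306
  h(5) = 102.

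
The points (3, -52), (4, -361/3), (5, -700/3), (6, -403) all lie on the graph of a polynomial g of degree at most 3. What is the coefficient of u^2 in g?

5/3

Write g(u) = au^3 + bu^2 + cu + d. Substituting each data point gives a linear system:
  27a + 9b + 3c + d = -52
  64a + 16b + 4c + d = -361/3
  125a + 25b + 5c + d = -700/3
  216a + 36b + 6c + d = -403
Solving the system yields a = -2, b = 5/3, c = -6, d = 5.
So g(u) = -2u³ + (5/3)u² - 6u + 5.
The coefficient of u^2 is 5/3.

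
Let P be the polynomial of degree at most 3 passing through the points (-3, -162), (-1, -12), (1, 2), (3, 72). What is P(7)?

1148

Forward differences of the values at u = -3, -1, 1, 3:
  P  : -162  -12  2  72
  Δ  : 150  14  70
  Δ^2: -136  56
  Δ^3: 192
The third differences are constant, confirming degree 3.
Interpolating (Newton forward form) and evaluating at u = 7 gives P(7) = 1148.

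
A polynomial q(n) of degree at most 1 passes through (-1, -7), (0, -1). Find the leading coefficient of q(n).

Write q(n) = an + b. Substituting each data point gives a linear system:
  -a + b = -7
  b = -1
Solving the system yields a = 6, b = -1.
So q(n) = 6n - 1.
The leading coefficient is 6.

6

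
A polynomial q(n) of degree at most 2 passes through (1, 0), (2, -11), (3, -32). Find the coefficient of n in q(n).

4

Write q(n) = an^2 + bn + c. Substituting each data point gives a linear system:
  a + b + c = 0
  4a + 2b + c = -11
  9a + 3b + c = -32
Solving the system yields a = -5, b = 4, c = 1.
So q(n) = -5n^2 + 4n + 1.
The coefficient of n is 4.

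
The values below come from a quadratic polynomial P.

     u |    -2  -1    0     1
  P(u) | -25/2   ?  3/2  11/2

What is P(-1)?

On equispaced nodes a degree-2 polynomial has vanishing third forward difference, so
  - P(-2) + 3·P(-1) - 3·P(0) + P(1) = 0.
Substituting the known values and solving for P(-1):
  3·P(-1) = -27/2
  P(-1) = -9/2.

-9/2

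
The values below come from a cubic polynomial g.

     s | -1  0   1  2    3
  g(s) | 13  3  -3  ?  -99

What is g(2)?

The 4 known points determine the degree-3 polynomial uniquely.
Write g(s) = as^3 + bs^2 + cs + d. Substituting each data point gives a linear system:
  -a + b - c + d = 13
  d = 3
  a + b + c + d = -3
  27a + 9b + 3c + d = -99
Solving the system yields a = -4, b = 2, c = -4, d = 3.
So g(s) = -4s^3 + 2s^2 - 4s + 3.
Then g(2) = -29.

-29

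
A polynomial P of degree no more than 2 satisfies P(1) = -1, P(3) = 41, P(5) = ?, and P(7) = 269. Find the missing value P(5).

On equispaced nodes a degree-2 polynomial has vanishing third forward difference, so
  - P(1) + 3·P(3) - 3·P(5) + P(7) = 0.
Substituting the known values and solving for P(5):
  -3·P(5) = -393
  P(5) = 131.

131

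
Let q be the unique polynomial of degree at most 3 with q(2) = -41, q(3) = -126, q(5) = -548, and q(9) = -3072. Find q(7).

-1466

Using the Lagrange interpolation formula with nodes 2, 3, 5, 9:
  L_0(s) = (s - 3)(s - 5)(s - 9) / -21
  L_1(s) = (s - 2)(s - 5)(s - 9) / 12
  L_2(s) = (s - 2)(s - 3)(s - 9) / -24
  L_3(s) = (s - 2)(s - 3)(s - 5) / 168
Then q(s) = -41·L_0(s) - 126·L_1(s) - 548·L_2(s) - 3072·L_3(s).
Expanding and collecting terms gives q(s) = -4s³ - 2s² + s - 3.
Evaluating at s = 7: q(7) = -1466.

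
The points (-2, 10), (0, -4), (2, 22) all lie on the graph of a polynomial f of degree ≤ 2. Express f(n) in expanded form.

Using the Lagrange interpolation formula with nodes -2, 0, 2:
  L_0(n) = n(n - 2) / 8
  L_1(n) = (n + 2)(n - 2) / -4
  L_2(n) = (n + 2)n / 8
Then f(n) = 10·L_0(n) - 4·L_1(n) + 22·L_2(n).
Expanding and collecting terms gives f(n) = 5n^2 + 3n - 4.
Check: f(0) = -4. ✓

f(n) = 5n^2 + 3n - 4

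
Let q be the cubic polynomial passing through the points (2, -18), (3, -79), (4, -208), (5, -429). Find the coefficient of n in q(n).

5

Write q(n) = an^3 + bn^2 + cn + d. Substituting each data point gives a linear system:
  8a + 4b + 2c + d = -18
  27a + 9b + 3c + d = -79
  64a + 16b + 4c + d = -208
  125a + 25b + 5c + d = -429
Solving the system yields a = -4, b = 2, c = 5, d = -4.
So q(n) = -4n^3 + 2n^2 + 5n - 4.
The coefficient of n is 5.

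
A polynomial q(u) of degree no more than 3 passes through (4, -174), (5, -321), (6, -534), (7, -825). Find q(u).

Write q(u) = au^3 + bu^2 + cu + d. Substituting each data point gives a linear system:
  64a + 16b + 4c + d = -174
  125a + 25b + 5c + d = -321
  216a + 36b + 6c + d = -534
  343a + 49b + 7c + d = -825
Solving the system yields a = -2, b = -3, c = 2, d = -6.
So q(u) = -2u³ - 3u² + 2u - 6.
Check: q(5) = -321. ✓

q(u) = -2u^3 - 3u^2 + 2u - 6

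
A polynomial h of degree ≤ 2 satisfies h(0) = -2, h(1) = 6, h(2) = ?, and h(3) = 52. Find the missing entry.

On equispaced nodes a degree-2 polynomial has vanishing third forward difference, so
  - h(0) + 3·h(1) - 3·h(2) + h(3) = 0.
Substituting the known values and solving for h(2):
  -3·h(2) = -72
  h(2) = 24.

24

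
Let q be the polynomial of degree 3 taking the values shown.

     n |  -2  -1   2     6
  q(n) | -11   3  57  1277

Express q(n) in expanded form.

Write q(n) = an^3 + bn^2 + cn + d. Substituting each data point gives a linear system:
  -8a + 4b - 2c + d = -11
  -a + b - c + d = 3
  8a + 4b + 2c + d = 57
  216a + 36b + 6c + d = 1277
Solving the system yields a = 5, b = 6, c = -3, d = -1.
So q(n) = 5n^3 + 6n^2 - 3n - 1.
Check: q(-1) = 3. ✓

q(n) = 5n^3 + 6n^2 - 3n - 1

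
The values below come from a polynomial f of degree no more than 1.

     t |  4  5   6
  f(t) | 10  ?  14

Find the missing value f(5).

12

On equispaced nodes a degree-1 polynomial has vanishing second forward difference, so
  f(4) - 2·f(5) + f(6) = 0.
Substituting the known values and solving for f(5):
  -2·f(5) = -24
  f(5) = 12.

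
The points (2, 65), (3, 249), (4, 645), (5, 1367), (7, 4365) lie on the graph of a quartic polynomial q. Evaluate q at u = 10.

Using the Lagrange interpolation formula with nodes 2, 3, 4, 5, 7:
  L_0(u) = (u - 3)(u - 4)(u - 5)(u - 7) / 30
  L_1(u) = (u - 2)(u - 4)(u - 5)(u - 7) / -8
  L_2(u) = (u - 2)(u - 3)(u - 5)(u - 7) / 6
  L_3(u) = (u - 2)(u - 3)(u - 4)(u - 7) / -12
  L_4(u) = (u - 2)(u - 3)(u - 4)(u - 5) / 120
Then q(u) = 65·L_0(u) + 249·L_1(u) + 645·L_2(u) + 1367·L_3(u) + 4365·L_4(u).
Expanding and collecting terms gives q(u) = u^4 + 5u^3 + 6u^2 - 6u - 3.
Evaluating at u = 10: q(10) = 15537.

15537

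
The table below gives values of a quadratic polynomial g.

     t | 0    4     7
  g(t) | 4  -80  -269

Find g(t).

g(t) = -6t^2 + 3t + 4

Using the Lagrange interpolation formula with nodes 0, 4, 7:
  L_0(t) = (t - 4)(t - 7) / 28
  L_1(t) = t(t - 7) / -12
  L_2(t) = t(t - 4) / 21
Then g(t) = 4·L_0(t) - 80·L_1(t) - 269·L_2(t).
Expanding and collecting terms gives g(t) = -6t^2 + 3t + 4.
Check: g(4) = -80. ✓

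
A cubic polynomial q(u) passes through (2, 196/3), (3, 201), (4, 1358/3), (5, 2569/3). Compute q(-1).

Write q(u) = au^3 + bu^2 + cu + d. Substituting each data point gives a linear system:
  8a + 4b + 2c + d = 196/3
  27a + 9b + 3c + d = 201
  64a + 16b + 4c + d = 1358/3
  125a + 25b + 5c + d = 2569/3
Solving the system yields a = 6, b = 4, c = 5/3, d = -2.
So q(u) = 6u^3 + 4u^2 + (5/3)u - 2.
Then q(-1) = -17/3.

-17/3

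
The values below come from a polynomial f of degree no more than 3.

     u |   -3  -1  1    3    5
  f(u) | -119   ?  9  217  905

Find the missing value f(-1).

-7

On equispaced nodes a degree-3 polynomial has vanishing fourth forward difference, so
  f(-3) - 4·f(-1) + 6·f(1) - 4·f(3) + f(5) = 0.
Substituting the known values and solving for f(-1):
  -4·f(-1) = 28
  f(-1) = -7.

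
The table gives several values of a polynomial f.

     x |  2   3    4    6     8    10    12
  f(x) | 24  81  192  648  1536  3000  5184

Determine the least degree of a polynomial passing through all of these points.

Divided differences on the nodes 2, 3, 4, 6, 8, 10, 12:
  order 0: 24  81  192  648  1536  3000  5184
  order 1: 57  111  228  444  732  1092
  order 2: 27  39  54  72  90
  order 3: 3  3  3  3
  order 4: 0  0  0
  order 5: 0  0
  order 6: 0
The order-3 divided differences are all 3 (nonzero) and every higher order vanishes, so the data lies on a polynomial of degree exactly 3.

3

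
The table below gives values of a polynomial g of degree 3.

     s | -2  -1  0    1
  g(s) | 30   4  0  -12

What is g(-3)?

108

Using the Lagrange interpolation formula with nodes -2, -1, 0, 1:
  L_0(s) = (s + 1)s(s - 1) / -6
  L_1(s) = (s + 2)s(s - 1) / 2
  L_2(s) = (s + 2)(s + 1)(s - 1) / -2
  L_3(s) = (s + 2)(s + 1)s / 6
Then g(s) = 30·L_0(s) + 4·L_1(s) + 0·L_2(s) - 12·L_3(s).
Expanding and collecting terms gives g(s) = -5s³ - 4s² - 3s.
Evaluating at s = -3: g(-3) = 108.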